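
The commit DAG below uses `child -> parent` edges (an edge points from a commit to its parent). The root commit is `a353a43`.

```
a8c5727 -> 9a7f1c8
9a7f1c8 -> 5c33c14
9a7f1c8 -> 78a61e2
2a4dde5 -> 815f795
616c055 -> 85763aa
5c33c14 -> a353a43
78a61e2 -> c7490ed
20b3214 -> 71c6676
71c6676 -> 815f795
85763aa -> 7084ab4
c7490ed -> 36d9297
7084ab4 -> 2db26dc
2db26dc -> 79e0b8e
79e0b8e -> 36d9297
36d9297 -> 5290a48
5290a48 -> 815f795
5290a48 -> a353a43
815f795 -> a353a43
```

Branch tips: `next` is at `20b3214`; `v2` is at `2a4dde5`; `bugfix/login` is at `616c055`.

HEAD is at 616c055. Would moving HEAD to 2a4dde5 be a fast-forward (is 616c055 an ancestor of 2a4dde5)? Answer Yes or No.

A fast-forward from 616c055 to 2a4dde5 is possible iff 616c055 is an ancestor of 2a4dde5.
Ancestors of 2a4dde5: {2a4dde5, 815f795, a353a43}.
616c055 is not among them, so fast-forward is not possible.

No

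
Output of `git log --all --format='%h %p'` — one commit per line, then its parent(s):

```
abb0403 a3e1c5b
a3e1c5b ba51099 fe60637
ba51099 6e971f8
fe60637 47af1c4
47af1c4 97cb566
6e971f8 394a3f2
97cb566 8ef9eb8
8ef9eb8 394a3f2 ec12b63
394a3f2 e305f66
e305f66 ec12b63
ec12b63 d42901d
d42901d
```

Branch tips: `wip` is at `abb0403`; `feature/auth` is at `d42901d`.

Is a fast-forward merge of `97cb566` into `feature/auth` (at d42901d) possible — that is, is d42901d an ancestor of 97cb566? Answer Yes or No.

A fast-forward from d42901d to 97cb566 is possible iff d42901d is an ancestor of 97cb566.
Ancestors of 97cb566: {394a3f2, 8ef9eb8, 97cb566, d42901d, e305f66, ec12b63}.
d42901d is among them, so fast-forward is possible.

Yes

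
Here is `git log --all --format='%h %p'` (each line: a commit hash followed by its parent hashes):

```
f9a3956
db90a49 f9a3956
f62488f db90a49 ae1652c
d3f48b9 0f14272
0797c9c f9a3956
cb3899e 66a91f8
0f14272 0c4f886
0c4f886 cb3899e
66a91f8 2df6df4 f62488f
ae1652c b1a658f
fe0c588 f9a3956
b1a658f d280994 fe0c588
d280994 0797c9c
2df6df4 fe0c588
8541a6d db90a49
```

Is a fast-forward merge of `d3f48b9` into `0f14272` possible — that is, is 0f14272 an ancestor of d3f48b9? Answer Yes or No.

A fast-forward from 0f14272 to d3f48b9 is possible iff 0f14272 is an ancestor of d3f48b9.
Ancestors of d3f48b9: {0797c9c, 0c4f886, 0f14272, 2df6df4, 66a91f8, ae1652c, b1a658f, cb3899e, d280994, d3f48b9, db90a49, f62488f, f9a3956, fe0c588}.
0f14272 is among them, so fast-forward is possible.

Yes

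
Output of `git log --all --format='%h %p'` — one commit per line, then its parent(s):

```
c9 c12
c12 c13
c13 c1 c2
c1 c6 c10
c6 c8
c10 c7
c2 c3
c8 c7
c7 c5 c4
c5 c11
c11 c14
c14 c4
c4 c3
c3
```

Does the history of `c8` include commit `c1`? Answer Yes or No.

No

Ancestors of c8: {c11, c14, c3, c4, c5, c7, c8}.
c1 is not in that set, so it is not an ancestor of c8.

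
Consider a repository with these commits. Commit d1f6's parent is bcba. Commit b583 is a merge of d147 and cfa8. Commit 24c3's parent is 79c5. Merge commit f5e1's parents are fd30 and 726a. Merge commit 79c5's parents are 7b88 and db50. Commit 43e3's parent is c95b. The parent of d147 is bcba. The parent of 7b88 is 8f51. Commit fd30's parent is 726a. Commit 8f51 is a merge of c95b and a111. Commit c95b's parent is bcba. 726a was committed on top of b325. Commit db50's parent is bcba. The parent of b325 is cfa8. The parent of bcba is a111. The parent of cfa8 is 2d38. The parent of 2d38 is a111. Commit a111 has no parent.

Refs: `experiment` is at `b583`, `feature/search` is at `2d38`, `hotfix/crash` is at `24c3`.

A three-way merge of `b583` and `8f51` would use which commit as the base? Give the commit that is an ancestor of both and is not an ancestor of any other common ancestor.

bcba

Ancestors of b583: {2d38, a111, b583, bcba, cfa8, d147}.
Ancestors of 8f51: {8f51, a111, bcba, c95b}.
Common ancestors: {a111, bcba}.
Among these, bcba is not an ancestor of any other common ancestor — it is the merge base.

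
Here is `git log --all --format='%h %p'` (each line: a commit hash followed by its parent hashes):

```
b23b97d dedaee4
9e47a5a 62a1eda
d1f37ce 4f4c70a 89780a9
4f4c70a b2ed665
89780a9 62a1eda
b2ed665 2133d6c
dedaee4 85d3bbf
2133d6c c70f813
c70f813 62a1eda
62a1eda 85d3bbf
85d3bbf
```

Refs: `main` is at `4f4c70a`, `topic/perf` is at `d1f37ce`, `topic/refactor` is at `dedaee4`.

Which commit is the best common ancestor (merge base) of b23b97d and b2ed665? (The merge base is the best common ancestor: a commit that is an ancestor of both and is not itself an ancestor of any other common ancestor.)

85d3bbf

Ancestors of b23b97d: {85d3bbf, b23b97d, dedaee4}.
Ancestors of b2ed665: {2133d6c, 62a1eda, 85d3bbf, b2ed665, c70f813}.
Common ancestors: {85d3bbf}.
The only common ancestor is 85d3bbf, so it is the merge base.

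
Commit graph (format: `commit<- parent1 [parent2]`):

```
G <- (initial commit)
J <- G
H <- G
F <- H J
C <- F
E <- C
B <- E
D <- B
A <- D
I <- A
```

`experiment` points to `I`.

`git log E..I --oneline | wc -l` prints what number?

Reachable from I: {A, B, C, D, E, F, G, H, I, J}.
Reachable from E: {C, E, F, G, H, J}.
In I's history but not E's: {A, B, D, I} — 4 commits.

4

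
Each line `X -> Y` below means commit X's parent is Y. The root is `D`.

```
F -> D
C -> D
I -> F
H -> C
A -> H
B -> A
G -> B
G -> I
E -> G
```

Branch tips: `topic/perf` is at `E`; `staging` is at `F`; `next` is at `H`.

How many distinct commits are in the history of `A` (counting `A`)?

4

Walking parent pointers from A: reachable set = {A, C, D, H}.
That is 4 commits.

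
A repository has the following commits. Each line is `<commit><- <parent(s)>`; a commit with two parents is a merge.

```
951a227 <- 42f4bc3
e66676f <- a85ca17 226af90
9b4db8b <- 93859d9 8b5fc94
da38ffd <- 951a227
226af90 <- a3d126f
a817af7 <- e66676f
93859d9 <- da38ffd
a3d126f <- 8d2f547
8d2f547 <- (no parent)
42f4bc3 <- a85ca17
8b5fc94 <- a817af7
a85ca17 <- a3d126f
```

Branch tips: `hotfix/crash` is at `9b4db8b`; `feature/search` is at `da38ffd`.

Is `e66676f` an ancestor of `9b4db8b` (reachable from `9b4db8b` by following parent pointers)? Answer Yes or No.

Ancestors of 9b4db8b (commits reachable by following parents): {226af90, 42f4bc3, 8b5fc94, 8d2f547, 93859d9, 951a227, 9b4db8b, a3d126f, a817af7, a85ca17, da38ffd, e66676f}.
e66676f is in that set, so it is an ancestor of 9b4db8b.

Yes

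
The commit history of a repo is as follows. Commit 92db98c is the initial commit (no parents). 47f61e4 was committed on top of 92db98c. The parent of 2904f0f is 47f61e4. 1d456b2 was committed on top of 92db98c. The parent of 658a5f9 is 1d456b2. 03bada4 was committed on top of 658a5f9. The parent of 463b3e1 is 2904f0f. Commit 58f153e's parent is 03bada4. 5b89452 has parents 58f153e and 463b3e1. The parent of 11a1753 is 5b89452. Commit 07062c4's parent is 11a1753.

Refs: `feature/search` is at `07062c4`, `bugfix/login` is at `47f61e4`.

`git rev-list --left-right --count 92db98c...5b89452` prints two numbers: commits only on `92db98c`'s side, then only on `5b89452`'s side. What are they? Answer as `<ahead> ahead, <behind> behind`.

0 ahead, 8 behind

Reachable from 92db98c: {92db98c}.
Reachable from 5b89452: {03bada4, 1d456b2, 2904f0f, 463b3e1, 47f61e4, 58f153e, 5b89452, 658a5f9, 92db98c}.
Only in 92db98c's history (ahead): {} — 0.
Only in 5b89452's history (behind): {03bada4, 1d456b2, 2904f0f, 463b3e1, 47f61e4, 58f153e, 5b89452, 658a5f9} — 8.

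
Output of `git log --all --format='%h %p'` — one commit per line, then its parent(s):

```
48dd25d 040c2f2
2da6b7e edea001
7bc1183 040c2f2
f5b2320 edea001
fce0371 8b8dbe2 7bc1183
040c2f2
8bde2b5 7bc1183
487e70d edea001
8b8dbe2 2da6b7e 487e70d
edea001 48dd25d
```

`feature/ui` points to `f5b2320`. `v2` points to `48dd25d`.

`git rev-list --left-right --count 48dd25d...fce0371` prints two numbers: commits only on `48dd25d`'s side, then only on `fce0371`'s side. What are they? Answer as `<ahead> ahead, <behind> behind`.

Reachable from 48dd25d: {040c2f2, 48dd25d}.
Reachable from fce0371: {040c2f2, 2da6b7e, 487e70d, 48dd25d, 7bc1183, 8b8dbe2, edea001, fce0371}.
Only in 48dd25d's history (ahead): {} — 0.
Only in fce0371's history (behind): {2da6b7e, 487e70d, 7bc1183, 8b8dbe2, edea001, fce0371} — 6.

0 ahead, 6 behind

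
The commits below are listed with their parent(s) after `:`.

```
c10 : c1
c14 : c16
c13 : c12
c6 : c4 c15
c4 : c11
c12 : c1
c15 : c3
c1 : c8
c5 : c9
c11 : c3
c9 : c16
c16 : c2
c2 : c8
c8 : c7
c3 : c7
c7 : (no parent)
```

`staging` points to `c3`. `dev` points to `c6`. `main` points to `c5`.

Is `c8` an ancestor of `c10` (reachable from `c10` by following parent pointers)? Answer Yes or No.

Ancestors of c10 (commits reachable by following parents): {c1, c10, c7, c8}.
c8 is in that set, so it is an ancestor of c10.

Yes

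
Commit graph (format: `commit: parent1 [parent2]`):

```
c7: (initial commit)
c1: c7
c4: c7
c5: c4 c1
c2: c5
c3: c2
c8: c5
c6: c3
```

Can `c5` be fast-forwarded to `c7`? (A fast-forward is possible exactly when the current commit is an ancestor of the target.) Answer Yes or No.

A fast-forward from c5 to c7 is possible iff c5 is an ancestor of c7.
Ancestors of c7: {c7}.
c5 is not among them, so fast-forward is not possible.

No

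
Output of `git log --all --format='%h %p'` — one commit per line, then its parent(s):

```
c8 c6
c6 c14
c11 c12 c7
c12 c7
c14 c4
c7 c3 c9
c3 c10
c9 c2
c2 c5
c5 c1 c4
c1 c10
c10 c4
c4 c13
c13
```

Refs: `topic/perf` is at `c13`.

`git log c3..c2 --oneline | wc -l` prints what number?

3

Reachable from c2: {c1, c10, c13, c2, c4, c5}.
Reachable from c3: {c10, c13, c3, c4}.
In c2's history but not c3's: {c1, c2, c5} — 3 commits.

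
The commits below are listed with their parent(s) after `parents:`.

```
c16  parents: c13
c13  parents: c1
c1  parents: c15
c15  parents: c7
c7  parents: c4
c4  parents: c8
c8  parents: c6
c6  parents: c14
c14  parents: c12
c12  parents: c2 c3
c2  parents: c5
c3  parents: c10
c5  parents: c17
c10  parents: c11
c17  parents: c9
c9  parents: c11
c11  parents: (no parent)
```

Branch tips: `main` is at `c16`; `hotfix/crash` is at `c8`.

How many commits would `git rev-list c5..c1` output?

Reachable from c1: {c1, c10, c11, c12, c14, c15, c17, c2, c3, c4, c5, c6, c7, c8, c9}.
Reachable from c5: {c11, c17, c5, c9}.
In c1's history but not c5's: {c1, c10, c12, c14, c15, c2, c3, c4, c6, c7, c8} — 11 commits.

11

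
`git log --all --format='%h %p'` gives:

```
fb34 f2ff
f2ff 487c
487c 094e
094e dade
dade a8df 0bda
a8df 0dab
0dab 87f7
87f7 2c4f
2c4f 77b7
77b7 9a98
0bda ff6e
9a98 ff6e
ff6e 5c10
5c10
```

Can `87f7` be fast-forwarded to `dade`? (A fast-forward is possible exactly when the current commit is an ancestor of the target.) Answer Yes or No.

Yes

A fast-forward from 87f7 to dade is possible iff 87f7 is an ancestor of dade.
Ancestors of dade: {0bda, 0dab, 2c4f, 5c10, 77b7, 87f7, 9a98, a8df, dade, ff6e}.
87f7 is among them, so fast-forward is possible.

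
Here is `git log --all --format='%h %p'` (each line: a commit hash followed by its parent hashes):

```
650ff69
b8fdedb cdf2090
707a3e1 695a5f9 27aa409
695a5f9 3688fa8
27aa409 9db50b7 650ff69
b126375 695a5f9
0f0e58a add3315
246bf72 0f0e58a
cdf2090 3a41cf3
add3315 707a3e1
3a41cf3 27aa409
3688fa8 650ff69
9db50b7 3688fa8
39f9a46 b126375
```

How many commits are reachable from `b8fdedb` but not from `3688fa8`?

Reachable from b8fdedb: {27aa409, 3688fa8, 3a41cf3, 650ff69, 9db50b7, b8fdedb, cdf2090}.
Reachable from 3688fa8: {3688fa8, 650ff69}.
In b8fdedb's history but not 3688fa8's: {27aa409, 3a41cf3, 9db50b7, b8fdedb, cdf2090} — 5 commits.

5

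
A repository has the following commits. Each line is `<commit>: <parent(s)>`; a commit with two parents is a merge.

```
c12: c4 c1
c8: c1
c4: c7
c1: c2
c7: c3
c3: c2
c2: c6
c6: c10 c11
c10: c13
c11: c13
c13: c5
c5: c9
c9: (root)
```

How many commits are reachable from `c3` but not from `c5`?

Reachable from c3: {c10, c11, c13, c2, c3, c5, c6, c9}.
Reachable from c5: {c5, c9}.
In c3's history but not c5's: {c10, c11, c13, c2, c3, c6} — 6 commits.

6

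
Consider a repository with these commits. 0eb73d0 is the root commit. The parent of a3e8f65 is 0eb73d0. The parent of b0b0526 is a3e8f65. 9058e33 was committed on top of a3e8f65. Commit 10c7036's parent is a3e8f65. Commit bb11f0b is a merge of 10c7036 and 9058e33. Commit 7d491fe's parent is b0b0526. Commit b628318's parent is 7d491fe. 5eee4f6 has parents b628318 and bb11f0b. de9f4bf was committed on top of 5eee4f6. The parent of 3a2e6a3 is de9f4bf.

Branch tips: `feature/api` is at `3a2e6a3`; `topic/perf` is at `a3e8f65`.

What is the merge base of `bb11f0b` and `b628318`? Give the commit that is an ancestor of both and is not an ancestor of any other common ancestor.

a3e8f65

Ancestors of bb11f0b: {0eb73d0, 10c7036, 9058e33, a3e8f65, bb11f0b}.
Ancestors of b628318: {0eb73d0, 7d491fe, a3e8f65, b0b0526, b628318}.
Common ancestors: {0eb73d0, a3e8f65}.
Among these, a3e8f65 is not an ancestor of any other common ancestor — it is the merge base.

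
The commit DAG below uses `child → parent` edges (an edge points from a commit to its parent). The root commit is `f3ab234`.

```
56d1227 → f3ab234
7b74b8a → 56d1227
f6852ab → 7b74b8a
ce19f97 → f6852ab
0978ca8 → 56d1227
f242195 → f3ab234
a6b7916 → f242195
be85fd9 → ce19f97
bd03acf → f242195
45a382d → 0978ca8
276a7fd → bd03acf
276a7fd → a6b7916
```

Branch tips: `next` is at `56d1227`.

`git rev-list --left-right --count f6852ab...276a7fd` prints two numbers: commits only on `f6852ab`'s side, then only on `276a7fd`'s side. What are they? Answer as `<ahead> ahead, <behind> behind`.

3 ahead, 4 behind

Reachable from f6852ab: {56d1227, 7b74b8a, f3ab234, f6852ab}.
Reachable from 276a7fd: {276a7fd, a6b7916, bd03acf, f242195, f3ab234}.
Only in f6852ab's history (ahead): {56d1227, 7b74b8a, f6852ab} — 3.
Only in 276a7fd's history (behind): {276a7fd, a6b7916, bd03acf, f242195} — 4.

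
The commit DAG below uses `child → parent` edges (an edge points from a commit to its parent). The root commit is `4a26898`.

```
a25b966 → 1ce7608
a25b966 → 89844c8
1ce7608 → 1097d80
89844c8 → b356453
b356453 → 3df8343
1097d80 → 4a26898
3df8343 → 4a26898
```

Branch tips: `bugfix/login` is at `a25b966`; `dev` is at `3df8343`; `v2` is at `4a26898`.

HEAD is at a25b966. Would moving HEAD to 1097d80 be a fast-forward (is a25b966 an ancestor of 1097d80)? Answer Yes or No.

No

A fast-forward from a25b966 to 1097d80 is possible iff a25b966 is an ancestor of 1097d80.
Ancestors of 1097d80: {1097d80, 4a26898}.
a25b966 is not among them, so fast-forward is not possible.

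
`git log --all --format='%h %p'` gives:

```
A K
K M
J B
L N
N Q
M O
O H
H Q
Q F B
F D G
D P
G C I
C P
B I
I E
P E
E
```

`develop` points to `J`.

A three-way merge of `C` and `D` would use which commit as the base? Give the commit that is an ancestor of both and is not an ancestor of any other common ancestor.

P

Ancestors of C: {C, E, P}.
Ancestors of D: {D, E, P}.
Common ancestors: {E, P}.
Among these, P is not an ancestor of any other common ancestor — it is the merge base.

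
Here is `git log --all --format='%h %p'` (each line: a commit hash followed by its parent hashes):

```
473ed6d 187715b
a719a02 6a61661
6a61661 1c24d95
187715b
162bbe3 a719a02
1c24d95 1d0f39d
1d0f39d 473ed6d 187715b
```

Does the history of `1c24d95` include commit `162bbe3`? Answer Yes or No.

No

Ancestors of 1c24d95: {187715b, 1c24d95, 1d0f39d, 473ed6d}.
162bbe3 is not in that set, so it is not an ancestor of 1c24d95.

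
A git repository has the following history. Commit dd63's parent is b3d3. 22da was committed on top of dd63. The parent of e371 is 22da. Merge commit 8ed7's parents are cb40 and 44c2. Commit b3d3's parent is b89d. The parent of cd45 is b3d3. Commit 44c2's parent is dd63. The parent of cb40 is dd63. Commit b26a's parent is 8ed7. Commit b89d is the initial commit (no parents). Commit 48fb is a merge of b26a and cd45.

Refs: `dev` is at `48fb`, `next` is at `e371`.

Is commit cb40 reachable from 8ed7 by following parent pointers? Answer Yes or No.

Ancestors of 8ed7 (commits reachable by following parents): {44c2, 8ed7, b3d3, b89d, cb40, dd63}.
cb40 is in that set, so it is an ancestor of 8ed7.

Yes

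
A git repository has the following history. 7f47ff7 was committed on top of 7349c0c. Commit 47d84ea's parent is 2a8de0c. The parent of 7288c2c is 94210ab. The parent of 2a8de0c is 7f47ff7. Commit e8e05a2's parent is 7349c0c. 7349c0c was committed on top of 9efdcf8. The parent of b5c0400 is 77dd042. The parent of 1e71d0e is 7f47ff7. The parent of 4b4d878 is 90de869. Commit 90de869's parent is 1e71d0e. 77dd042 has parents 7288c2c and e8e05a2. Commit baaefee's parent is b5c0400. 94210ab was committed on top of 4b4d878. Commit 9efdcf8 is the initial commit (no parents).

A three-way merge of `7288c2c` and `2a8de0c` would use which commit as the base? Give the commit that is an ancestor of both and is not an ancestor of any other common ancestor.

Ancestors of 7288c2c: {1e71d0e, 4b4d878, 7288c2c, 7349c0c, 7f47ff7, 90de869, 94210ab, 9efdcf8}.
Ancestors of 2a8de0c: {2a8de0c, 7349c0c, 7f47ff7, 9efdcf8}.
Common ancestors: {7349c0c, 7f47ff7, 9efdcf8}.
Among these, 7f47ff7 is not an ancestor of any other common ancestor — it is the merge base.

7f47ff7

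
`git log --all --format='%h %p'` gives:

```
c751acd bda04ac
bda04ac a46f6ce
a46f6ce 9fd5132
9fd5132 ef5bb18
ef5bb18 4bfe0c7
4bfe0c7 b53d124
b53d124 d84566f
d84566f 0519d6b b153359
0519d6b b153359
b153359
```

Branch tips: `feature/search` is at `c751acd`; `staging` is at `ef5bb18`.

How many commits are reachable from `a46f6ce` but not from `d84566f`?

Reachable from a46f6ce: {0519d6b, 4bfe0c7, 9fd5132, a46f6ce, b153359, b53d124, d84566f, ef5bb18}.
Reachable from d84566f: {0519d6b, b153359, d84566f}.
In a46f6ce's history but not d84566f's: {4bfe0c7, 9fd5132, a46f6ce, b53d124, ef5bb18} — 5 commits.

5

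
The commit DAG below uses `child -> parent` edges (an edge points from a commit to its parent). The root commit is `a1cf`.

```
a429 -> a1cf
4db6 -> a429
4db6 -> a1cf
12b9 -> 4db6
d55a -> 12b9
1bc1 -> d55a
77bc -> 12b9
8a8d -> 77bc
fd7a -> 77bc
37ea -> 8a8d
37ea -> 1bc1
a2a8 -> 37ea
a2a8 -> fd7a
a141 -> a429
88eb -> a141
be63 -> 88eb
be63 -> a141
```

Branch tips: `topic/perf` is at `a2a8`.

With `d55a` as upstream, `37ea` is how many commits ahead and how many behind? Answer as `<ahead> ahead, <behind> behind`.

Reachable from 37ea: {12b9, 1bc1, 37ea, 4db6, 77bc, 8a8d, a1cf, a429, d55a}.
Reachable from d55a: {12b9, 4db6, a1cf, a429, d55a}.
Only in 37ea's history (ahead): {1bc1, 37ea, 77bc, 8a8d} — 4.
Only in d55a's history (behind): {} — 0.

4 ahead, 0 behind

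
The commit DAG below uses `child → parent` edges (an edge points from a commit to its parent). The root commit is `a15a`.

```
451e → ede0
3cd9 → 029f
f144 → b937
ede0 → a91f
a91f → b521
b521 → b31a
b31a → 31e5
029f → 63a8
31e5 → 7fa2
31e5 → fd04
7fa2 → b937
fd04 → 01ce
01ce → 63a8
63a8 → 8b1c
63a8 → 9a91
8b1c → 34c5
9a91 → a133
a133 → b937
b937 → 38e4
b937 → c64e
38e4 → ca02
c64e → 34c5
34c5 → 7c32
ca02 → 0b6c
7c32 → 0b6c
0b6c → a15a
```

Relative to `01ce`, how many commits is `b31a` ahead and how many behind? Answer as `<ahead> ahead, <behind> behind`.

Reachable from b31a: {01ce, 0b6c, 31e5, 34c5, 38e4, 63a8, 7c32, 7fa2, 8b1c, 9a91, a133, a15a, b31a, b937, c64e, ca02, fd04}.
Reachable from 01ce: {01ce, 0b6c, 34c5, 38e4, 63a8, 7c32, 8b1c, 9a91, a133, a15a, b937, c64e, ca02}.
Only in b31a's history (ahead): {31e5, 7fa2, b31a, fd04} — 4.
Only in 01ce's history (behind): {} — 0.

4 ahead, 0 behind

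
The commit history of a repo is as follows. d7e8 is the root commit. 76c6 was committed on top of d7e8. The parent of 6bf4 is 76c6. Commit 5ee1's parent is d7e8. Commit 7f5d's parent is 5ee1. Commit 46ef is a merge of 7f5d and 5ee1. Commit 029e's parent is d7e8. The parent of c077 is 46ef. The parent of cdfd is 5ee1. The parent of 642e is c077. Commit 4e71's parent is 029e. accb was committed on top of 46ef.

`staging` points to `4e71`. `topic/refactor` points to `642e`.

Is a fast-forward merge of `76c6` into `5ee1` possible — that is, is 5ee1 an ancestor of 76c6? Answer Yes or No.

No

A fast-forward from 5ee1 to 76c6 is possible iff 5ee1 is an ancestor of 76c6.
Ancestors of 76c6: {76c6, d7e8}.
5ee1 is not among them, so fast-forward is not possible.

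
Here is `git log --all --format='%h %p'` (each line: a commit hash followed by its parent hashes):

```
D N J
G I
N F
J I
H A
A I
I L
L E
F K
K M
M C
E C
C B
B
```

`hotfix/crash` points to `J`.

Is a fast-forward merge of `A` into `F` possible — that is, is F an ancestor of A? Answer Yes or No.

No

A fast-forward from F to A is possible iff F is an ancestor of A.
Ancestors of A: {A, B, C, E, I, L}.
F is not among them, so fast-forward is not possible.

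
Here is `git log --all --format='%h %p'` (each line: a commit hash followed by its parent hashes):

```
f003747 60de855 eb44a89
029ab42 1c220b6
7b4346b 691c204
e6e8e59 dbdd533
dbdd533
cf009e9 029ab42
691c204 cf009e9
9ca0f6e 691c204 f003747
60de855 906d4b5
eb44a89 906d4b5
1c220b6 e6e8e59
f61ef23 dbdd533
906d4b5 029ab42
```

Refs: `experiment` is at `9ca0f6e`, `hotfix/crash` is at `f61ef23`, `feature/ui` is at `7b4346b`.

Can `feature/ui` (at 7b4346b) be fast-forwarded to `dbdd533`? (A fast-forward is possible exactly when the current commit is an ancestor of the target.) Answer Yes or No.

No

A fast-forward from 7b4346b to dbdd533 is possible iff 7b4346b is an ancestor of dbdd533.
Ancestors of dbdd533: {dbdd533}.
7b4346b is not among them, so fast-forward is not possible.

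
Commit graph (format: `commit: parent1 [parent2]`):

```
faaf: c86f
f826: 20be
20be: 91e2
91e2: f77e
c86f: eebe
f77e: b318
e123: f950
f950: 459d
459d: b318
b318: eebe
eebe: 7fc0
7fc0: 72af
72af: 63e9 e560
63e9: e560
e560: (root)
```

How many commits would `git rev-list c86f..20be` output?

Reachable from 20be: {20be, 63e9, 72af, 7fc0, 91e2, b318, e560, eebe, f77e}.
Reachable from c86f: {63e9, 72af, 7fc0, c86f, e560, eebe}.
In 20be's history but not c86f's: {20be, 91e2, b318, f77e} — 4 commits.

4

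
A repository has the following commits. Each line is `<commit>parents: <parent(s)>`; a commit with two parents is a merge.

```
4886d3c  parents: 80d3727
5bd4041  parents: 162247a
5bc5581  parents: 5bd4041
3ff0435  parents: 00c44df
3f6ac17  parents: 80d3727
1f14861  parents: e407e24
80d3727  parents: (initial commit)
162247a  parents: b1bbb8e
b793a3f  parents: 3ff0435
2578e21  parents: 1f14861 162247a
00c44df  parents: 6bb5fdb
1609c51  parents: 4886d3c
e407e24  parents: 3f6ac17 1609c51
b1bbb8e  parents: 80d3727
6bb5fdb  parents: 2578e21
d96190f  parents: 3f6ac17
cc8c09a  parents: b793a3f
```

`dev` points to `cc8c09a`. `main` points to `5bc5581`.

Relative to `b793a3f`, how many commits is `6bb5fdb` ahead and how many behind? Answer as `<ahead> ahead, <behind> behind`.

0 ahead, 3 behind

Reachable from 6bb5fdb: {1609c51, 162247a, 1f14861, 2578e21, 3f6ac17, 4886d3c, 6bb5fdb, 80d3727, b1bbb8e, e407e24}.
Reachable from b793a3f: {00c44df, 1609c51, 162247a, 1f14861, 2578e21, 3f6ac17, 3ff0435, 4886d3c, 6bb5fdb, 80d3727, b1bbb8e, b793a3f, e407e24}.
Only in 6bb5fdb's history (ahead): {} — 0.
Only in b793a3f's history (behind): {00c44df, 3ff0435, b793a3f} — 3.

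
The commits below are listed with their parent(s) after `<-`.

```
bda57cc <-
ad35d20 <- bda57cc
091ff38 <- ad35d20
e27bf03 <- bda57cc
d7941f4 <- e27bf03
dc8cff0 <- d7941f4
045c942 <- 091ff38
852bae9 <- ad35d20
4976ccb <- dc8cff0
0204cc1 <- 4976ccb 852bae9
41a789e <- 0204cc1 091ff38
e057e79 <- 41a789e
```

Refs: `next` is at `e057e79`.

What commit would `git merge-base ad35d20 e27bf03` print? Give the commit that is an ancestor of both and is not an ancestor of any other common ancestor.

Ancestors of ad35d20: {ad35d20, bda57cc}.
Ancestors of e27bf03: {bda57cc, e27bf03}.
Common ancestors: {bda57cc}.
The only common ancestor is bda57cc, so it is the merge base.

bda57cc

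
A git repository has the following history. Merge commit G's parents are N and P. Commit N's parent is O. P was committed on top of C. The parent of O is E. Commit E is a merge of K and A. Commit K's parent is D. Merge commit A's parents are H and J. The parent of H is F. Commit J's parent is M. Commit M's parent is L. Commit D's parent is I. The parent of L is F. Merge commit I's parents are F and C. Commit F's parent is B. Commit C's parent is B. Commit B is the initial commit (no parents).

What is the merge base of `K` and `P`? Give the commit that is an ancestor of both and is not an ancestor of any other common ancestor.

C

Ancestors of K: {B, C, D, F, I, K}.
Ancestors of P: {B, C, P}.
Common ancestors: {B, C}.
Among these, C is not an ancestor of any other common ancestor — it is the merge base.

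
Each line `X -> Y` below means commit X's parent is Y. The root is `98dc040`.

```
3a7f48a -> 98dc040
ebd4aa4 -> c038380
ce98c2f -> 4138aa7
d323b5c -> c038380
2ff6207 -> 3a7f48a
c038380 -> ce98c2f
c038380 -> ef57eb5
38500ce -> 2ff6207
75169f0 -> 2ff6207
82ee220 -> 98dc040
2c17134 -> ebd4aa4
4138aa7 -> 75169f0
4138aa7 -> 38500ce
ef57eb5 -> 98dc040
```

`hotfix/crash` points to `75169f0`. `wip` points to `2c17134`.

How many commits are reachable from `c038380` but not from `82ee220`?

8

Reachable from c038380: {2ff6207, 38500ce, 3a7f48a, 4138aa7, 75169f0, 98dc040, c038380, ce98c2f, ef57eb5}.
Reachable from 82ee220: {82ee220, 98dc040}.
In c038380's history but not 82ee220's: {2ff6207, 38500ce, 3a7f48a, 4138aa7, 75169f0, c038380, ce98c2f, ef57eb5} — 8 commits.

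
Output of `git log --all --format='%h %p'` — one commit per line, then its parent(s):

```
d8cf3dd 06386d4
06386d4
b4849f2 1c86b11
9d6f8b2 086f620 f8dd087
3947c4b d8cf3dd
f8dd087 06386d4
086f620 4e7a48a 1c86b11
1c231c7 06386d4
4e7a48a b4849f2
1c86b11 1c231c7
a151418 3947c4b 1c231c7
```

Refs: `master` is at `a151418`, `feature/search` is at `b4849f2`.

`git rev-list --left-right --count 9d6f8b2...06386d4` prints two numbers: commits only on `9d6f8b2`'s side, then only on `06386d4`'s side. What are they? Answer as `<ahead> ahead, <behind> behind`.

7 ahead, 0 behind

Reachable from 9d6f8b2: {06386d4, 086f620, 1c231c7, 1c86b11, 4e7a48a, 9d6f8b2, b4849f2, f8dd087}.
Reachable from 06386d4: {06386d4}.
Only in 9d6f8b2's history (ahead): {086f620, 1c231c7, 1c86b11, 4e7a48a, 9d6f8b2, b4849f2, f8dd087} — 7.
Only in 06386d4's history (behind): {} — 0.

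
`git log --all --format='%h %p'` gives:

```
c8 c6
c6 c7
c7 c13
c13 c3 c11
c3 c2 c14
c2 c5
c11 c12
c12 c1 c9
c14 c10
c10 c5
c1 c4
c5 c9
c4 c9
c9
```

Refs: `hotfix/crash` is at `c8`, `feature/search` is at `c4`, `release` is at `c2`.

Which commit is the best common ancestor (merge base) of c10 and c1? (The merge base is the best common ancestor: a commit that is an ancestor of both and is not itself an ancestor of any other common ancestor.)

c9

Ancestors of c10: {c10, c5, c9}.
Ancestors of c1: {c1, c4, c9}.
Common ancestors: {c9}.
The only common ancestor is c9, so it is the merge base.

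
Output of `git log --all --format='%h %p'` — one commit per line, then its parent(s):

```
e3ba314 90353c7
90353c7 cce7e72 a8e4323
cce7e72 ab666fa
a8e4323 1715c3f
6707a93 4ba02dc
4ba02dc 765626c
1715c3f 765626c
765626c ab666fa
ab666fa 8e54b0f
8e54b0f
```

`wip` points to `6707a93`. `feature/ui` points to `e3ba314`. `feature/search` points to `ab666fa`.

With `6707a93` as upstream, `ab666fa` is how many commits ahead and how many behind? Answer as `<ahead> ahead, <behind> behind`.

0 ahead, 3 behind

Reachable from ab666fa: {8e54b0f, ab666fa}.
Reachable from 6707a93: {4ba02dc, 6707a93, 765626c, 8e54b0f, ab666fa}.
Only in ab666fa's history (ahead): {} — 0.
Only in 6707a93's history (behind): {4ba02dc, 6707a93, 765626c} — 3.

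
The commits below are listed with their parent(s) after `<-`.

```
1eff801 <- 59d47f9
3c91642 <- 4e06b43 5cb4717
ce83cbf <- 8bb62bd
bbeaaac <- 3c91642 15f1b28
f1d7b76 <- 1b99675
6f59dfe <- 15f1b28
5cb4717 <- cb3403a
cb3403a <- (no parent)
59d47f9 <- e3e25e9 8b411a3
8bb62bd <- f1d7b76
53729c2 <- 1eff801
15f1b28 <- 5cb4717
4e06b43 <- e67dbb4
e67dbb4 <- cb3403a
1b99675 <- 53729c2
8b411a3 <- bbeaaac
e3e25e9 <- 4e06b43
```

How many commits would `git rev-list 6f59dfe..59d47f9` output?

7

Reachable from 59d47f9: {15f1b28, 3c91642, 4e06b43, 59d47f9, 5cb4717, 8b411a3, bbeaaac, cb3403a, e3e25e9, e67dbb4}.
Reachable from 6f59dfe: {15f1b28, 5cb4717, 6f59dfe, cb3403a}.
In 59d47f9's history but not 6f59dfe's: {3c91642, 4e06b43, 59d47f9, 8b411a3, bbeaaac, e3e25e9, e67dbb4} — 7 commits.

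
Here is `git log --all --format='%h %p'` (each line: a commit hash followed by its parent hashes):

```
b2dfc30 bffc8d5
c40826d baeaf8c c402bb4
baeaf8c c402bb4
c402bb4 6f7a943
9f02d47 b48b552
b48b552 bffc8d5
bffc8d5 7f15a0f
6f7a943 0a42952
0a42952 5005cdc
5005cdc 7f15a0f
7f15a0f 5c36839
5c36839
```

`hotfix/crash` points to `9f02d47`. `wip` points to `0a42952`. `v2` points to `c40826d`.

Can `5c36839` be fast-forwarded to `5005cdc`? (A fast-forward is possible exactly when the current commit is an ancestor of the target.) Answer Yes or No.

A fast-forward from 5c36839 to 5005cdc is possible iff 5c36839 is an ancestor of 5005cdc.
Ancestors of 5005cdc: {5005cdc, 5c36839, 7f15a0f}.
5c36839 is among them, so fast-forward is possible.

Yes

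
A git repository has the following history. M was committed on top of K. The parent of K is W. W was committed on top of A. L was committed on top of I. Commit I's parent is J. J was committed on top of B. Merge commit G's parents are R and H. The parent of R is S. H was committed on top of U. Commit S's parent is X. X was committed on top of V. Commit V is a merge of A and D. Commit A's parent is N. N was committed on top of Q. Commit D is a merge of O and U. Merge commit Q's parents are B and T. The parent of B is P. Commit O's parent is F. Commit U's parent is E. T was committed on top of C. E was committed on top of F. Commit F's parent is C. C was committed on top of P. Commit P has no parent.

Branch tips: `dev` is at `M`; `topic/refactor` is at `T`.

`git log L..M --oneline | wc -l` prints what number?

Reachable from M: {A, B, C, K, M, N, P, Q, T, W}.
Reachable from L: {B, I, J, L, P}.
In M's history but not L's: {A, C, K, M, N, Q, T, W} — 8 commits.

8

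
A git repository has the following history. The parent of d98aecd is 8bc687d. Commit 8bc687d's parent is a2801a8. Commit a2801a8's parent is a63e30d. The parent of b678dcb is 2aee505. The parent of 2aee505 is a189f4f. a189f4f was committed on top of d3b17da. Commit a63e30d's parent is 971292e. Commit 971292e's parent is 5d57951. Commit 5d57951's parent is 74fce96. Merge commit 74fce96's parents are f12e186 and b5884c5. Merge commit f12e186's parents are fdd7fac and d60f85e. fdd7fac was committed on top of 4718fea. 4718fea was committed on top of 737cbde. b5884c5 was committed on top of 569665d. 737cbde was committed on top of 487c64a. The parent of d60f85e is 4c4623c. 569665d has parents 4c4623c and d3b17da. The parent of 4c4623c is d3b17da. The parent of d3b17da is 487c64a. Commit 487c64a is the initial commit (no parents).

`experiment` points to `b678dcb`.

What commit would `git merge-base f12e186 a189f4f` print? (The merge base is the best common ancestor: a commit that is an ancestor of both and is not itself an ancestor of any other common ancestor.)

Ancestors of f12e186: {4718fea, 487c64a, 4c4623c, 737cbde, d3b17da, d60f85e, f12e186, fdd7fac}.
Ancestors of a189f4f: {487c64a, a189f4f, d3b17da}.
Common ancestors: {487c64a, d3b17da}.
Among these, d3b17da is not an ancestor of any other common ancestor — it is the merge base.

d3b17da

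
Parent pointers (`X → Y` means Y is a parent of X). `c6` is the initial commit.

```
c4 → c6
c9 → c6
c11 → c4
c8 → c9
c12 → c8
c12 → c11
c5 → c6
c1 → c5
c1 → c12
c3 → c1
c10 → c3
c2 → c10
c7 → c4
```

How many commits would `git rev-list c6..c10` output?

9

Reachable from c10: {c1, c10, c11, c12, c3, c4, c5, c6, c8, c9}.
Reachable from c6: {c6}.
In c10's history but not c6's: {c1, c10, c11, c12, c3, c4, c5, c8, c9} — 9 commits.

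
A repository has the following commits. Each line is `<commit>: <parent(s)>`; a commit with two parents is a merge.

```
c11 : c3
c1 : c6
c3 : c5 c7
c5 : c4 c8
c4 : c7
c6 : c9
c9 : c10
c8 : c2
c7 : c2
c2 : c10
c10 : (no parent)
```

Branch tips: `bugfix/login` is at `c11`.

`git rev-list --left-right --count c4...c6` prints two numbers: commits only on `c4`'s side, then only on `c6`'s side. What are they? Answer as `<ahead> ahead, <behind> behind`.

Reachable from c4: {c10, c2, c4, c7}.
Reachable from c6: {c10, c6, c9}.
Only in c4's history (ahead): {c2, c4, c7} — 3.
Only in c6's history (behind): {c6, c9} — 2.

3 ahead, 2 behind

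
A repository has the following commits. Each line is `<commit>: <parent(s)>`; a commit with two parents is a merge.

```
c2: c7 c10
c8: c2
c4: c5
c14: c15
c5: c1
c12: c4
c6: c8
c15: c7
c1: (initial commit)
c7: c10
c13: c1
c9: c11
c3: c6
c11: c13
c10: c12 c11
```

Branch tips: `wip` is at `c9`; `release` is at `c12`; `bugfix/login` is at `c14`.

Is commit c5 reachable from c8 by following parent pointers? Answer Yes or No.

Ancestors of c8 (commits reachable by following parents): {c1, c10, c11, c12, c13, c2, c4, c5, c7, c8}.
c5 is in that set, so it is an ancestor of c8.

Yes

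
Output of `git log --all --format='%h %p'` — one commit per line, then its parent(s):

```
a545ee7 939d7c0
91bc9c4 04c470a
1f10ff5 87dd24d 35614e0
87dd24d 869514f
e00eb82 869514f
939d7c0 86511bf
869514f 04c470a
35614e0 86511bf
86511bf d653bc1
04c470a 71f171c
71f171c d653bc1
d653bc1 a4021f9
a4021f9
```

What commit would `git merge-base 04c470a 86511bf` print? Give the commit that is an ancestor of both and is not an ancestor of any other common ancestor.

Ancestors of 04c470a: {04c470a, 71f171c, a4021f9, d653bc1}.
Ancestors of 86511bf: {86511bf, a4021f9, d653bc1}.
Common ancestors: {a4021f9, d653bc1}.
Among these, d653bc1 is not an ancestor of any other common ancestor — it is the merge base.

d653bc1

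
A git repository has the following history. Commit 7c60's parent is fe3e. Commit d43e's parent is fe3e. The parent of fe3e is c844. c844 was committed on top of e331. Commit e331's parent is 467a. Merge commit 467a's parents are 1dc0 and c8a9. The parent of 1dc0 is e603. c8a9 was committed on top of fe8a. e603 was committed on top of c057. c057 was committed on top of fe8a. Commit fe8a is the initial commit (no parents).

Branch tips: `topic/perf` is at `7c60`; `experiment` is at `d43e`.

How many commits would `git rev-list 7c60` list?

10

Walking parent pointers from 7c60: reachable set = {1dc0, 467a, 7c60, c057, c844, c8a9, e331, e603, fe3e, fe8a}.
That is 10 commits.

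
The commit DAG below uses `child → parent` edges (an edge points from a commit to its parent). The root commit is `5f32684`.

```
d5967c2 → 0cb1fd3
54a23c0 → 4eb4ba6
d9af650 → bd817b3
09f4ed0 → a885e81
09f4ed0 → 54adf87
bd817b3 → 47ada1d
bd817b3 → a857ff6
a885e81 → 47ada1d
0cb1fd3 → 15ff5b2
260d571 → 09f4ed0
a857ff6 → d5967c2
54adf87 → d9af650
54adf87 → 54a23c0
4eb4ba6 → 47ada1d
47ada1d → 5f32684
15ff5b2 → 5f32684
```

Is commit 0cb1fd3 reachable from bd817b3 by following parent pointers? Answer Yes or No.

Yes

Ancestors of bd817b3 (commits reachable by following parents): {0cb1fd3, 15ff5b2, 47ada1d, 5f32684, a857ff6, bd817b3, d5967c2}.
0cb1fd3 is in that set, so it is an ancestor of bd817b3.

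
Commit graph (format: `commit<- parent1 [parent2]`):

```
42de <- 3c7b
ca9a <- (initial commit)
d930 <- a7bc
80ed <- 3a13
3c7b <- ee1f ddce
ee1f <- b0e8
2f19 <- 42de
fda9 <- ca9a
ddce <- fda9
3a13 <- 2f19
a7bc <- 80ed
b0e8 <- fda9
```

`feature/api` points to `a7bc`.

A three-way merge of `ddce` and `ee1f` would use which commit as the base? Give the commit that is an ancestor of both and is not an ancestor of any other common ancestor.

Ancestors of ddce: {ca9a, ddce, fda9}.
Ancestors of ee1f: {b0e8, ca9a, ee1f, fda9}.
Common ancestors: {ca9a, fda9}.
Among these, fda9 is not an ancestor of any other common ancestor — it is the merge base.

fda9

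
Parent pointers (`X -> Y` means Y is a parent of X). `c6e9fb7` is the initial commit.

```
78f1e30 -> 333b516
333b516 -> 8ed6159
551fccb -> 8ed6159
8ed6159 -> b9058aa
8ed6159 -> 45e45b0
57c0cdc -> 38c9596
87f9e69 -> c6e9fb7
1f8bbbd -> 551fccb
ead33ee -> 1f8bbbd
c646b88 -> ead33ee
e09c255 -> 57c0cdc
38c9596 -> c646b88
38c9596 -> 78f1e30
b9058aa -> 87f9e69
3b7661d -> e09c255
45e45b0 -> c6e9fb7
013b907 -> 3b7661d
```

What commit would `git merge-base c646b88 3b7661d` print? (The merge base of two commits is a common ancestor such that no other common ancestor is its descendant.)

c646b88

Ancestors of c646b88: {1f8bbbd, 45e45b0, 551fccb, 87f9e69, 8ed6159, b9058aa, c646b88, c6e9fb7, ead33ee}.
Ancestors of 3b7661d: {1f8bbbd, 333b516, 38c9596, 3b7661d, 45e45b0, 551fccb, 57c0cdc, 78f1e30, 87f9e69, 8ed6159, b9058aa, c646b88, c6e9fb7, e09c255, ead33ee}.
Common ancestors: {1f8bbbd, 45e45b0, 551fccb, 87f9e69, 8ed6159, b9058aa, c646b88, c6e9fb7, ead33ee}.
Among these, c646b88 is not an ancestor of any other common ancestor — it is the merge base.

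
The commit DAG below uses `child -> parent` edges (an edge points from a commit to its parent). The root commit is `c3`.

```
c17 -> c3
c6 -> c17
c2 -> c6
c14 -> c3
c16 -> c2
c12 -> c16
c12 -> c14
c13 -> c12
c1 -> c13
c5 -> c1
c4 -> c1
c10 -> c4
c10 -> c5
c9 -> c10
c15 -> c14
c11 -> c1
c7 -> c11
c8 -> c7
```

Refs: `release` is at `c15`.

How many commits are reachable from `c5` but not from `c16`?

5

Reachable from c5: {c1, c12, c13, c14, c16, c17, c2, c3, c5, c6}.
Reachable from c16: {c16, c17, c2, c3, c6}.
In c5's history but not c16's: {c1, c12, c13, c14, c5} — 5 commits.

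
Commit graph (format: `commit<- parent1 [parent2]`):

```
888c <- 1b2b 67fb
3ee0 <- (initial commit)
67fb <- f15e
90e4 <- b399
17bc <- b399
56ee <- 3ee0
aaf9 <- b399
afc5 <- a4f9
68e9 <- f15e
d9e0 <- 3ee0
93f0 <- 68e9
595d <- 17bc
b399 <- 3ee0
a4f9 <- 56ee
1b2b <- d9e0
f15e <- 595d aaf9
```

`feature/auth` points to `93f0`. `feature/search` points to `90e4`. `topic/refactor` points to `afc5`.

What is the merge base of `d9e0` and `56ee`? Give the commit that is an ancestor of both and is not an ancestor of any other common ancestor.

3ee0

Ancestors of d9e0: {3ee0, d9e0}.
Ancestors of 56ee: {3ee0, 56ee}.
Common ancestors: {3ee0}.
The only common ancestor is 3ee0, so it is the merge base.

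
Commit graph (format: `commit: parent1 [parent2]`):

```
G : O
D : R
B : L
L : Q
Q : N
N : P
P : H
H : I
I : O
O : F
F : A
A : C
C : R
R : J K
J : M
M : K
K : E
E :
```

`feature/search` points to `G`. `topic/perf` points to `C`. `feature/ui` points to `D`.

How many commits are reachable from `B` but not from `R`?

11

Reachable from B: {A, B, C, E, F, H, I, J, K, L, M, N, O, P, Q, R}.
Reachable from R: {E, J, K, M, R}.
In B's history but not R's: {A, B, C, F, H, I, L, N, O, P, Q} — 11 commits.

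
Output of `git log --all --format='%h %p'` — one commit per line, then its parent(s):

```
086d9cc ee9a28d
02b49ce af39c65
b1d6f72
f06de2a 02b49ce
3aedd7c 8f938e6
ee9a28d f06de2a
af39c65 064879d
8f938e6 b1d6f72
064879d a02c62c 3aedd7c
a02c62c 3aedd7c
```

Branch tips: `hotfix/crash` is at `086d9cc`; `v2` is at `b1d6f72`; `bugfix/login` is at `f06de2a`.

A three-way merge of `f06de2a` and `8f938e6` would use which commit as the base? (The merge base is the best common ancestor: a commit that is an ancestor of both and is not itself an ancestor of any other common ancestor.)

Ancestors of f06de2a: {02b49ce, 064879d, 3aedd7c, 8f938e6, a02c62c, af39c65, b1d6f72, f06de2a}.
Ancestors of 8f938e6: {8f938e6, b1d6f72}.
Common ancestors: {8f938e6, b1d6f72}.
Among these, 8f938e6 is not an ancestor of any other common ancestor — it is the merge base.

8f938e6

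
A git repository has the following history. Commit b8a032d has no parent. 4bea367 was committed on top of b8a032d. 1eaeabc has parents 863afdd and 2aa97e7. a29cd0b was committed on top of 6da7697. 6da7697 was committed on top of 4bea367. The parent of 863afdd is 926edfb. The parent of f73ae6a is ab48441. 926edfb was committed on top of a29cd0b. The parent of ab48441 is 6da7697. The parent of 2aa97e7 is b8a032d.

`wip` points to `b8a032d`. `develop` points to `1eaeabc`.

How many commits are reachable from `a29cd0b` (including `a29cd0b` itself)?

Walking parent pointers from a29cd0b: reachable set = {4bea367, 6da7697, a29cd0b, b8a032d}.
That is 4 commits.

4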